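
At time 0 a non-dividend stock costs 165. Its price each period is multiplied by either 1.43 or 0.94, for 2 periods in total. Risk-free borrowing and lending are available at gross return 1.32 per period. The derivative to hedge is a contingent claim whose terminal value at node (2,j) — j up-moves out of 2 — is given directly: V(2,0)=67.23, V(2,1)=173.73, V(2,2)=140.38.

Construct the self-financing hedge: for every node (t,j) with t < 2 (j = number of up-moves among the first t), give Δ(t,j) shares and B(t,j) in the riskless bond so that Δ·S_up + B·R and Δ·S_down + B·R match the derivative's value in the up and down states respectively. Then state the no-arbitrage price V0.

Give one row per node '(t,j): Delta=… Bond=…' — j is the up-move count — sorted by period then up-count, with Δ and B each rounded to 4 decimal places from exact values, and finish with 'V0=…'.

Since d<R<u, set p* = (R−d)/(u−d) = 0.7755; price each node as the discounted p*-expectation of its children.
At expiry t=2: V(2,0)=67.2300, V(2,1)=173.7300, V(2,2)=140.3800
(1,0): S=155.1000. Δ = (V_up−V_dn)/(S_up−S_dn) = (173.7300−67.2300)/(221.7930−145.7940) = 1.4013. V = [p*·173.7300 + (1−p*)·67.2300]/1.32 = 113.5014. B = V − Δ·S = -103.8455.
(1,1): S=235.9500. Δ = (V_up−V_dn)/(S_up−S_dn) = (140.3800−173.7300)/(337.4085−221.7930) = -0.2885. V = [p*·140.3800 + (1−p*)·173.7300]/1.32 = 112.0203. B = V − Δ·S = 180.0815.
(0,0): S=165.0000. Δ = (V_up−V_dn)/(S_up−S_dn) = (112.0203−113.5014)/(235.9500−155.1000) = -0.0183. V = [p*·112.0203 + (1−p*)·113.5014]/1.32 = 85.1157. B = V − Δ·S = 88.1385.
Self-financing check: at every node Δ·S+B equals the discounted successor values.

(0,0): Delta=-0.0183 Bond=88.1385
(1,0): Delta=1.4013 Bond=-103.8455
(1,1): Delta=-0.2885 Bond=180.0815
V0=85.1157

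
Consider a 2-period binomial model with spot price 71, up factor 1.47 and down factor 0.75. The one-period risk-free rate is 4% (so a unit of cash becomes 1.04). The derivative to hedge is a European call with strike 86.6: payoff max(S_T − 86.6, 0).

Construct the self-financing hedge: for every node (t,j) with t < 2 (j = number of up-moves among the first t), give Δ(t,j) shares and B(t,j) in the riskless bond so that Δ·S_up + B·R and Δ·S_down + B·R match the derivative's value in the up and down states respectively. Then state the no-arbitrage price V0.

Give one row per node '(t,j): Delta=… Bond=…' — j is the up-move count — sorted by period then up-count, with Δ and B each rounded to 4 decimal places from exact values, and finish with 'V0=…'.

Risk-neutral probability p* = (R−d)/(u−d) = (1.04−0.75)/(1.47−0.75) = 0.4028.
Terminal values V(2,·): V(2,0)=0.0000, V(2,1)=0.0000, V(2,2)=66.8239
(1,0): S=53.2500. Δ = (V_up−V_dn)/(S_up−S_dn) = (0.0000−0.0000)/(78.2775−39.9375) = 0.0000. V = [p*·0.0000 + (1−p*)·0.0000]/1.04 = 0.0000. B = V − Δ·S = 0.0000.
(1,1): S=104.3700. Δ = (V_up−V_dn)/(S_up−S_dn) = (66.8239−0.0000)/(153.4239−78.2775) = 0.8892. V = [p*·66.8239 + (1−p*)·0.0000]/1.04 = 25.8800. B = V − Δ·S = -66.9310.
(0,0): S=71.0000. Δ = (V_up−V_dn)/(S_up−S_dn) = (25.8800−0.0000)/(104.3700−53.2500) = 0.5063. V = [p*·25.8800 + (1−p*)·0.0000]/1.04 = 10.0230. B = V − Δ·S = -25.9215.
Root portfolio cost Δ·71+B reproduces V0=10.0230.

(0,0): Delta=0.5063 Bond=-25.9215
(1,0): Delta=0.0000 Bond=0.0000
(1,1): Delta=0.8892 Bond=-66.9310
V0=10.0230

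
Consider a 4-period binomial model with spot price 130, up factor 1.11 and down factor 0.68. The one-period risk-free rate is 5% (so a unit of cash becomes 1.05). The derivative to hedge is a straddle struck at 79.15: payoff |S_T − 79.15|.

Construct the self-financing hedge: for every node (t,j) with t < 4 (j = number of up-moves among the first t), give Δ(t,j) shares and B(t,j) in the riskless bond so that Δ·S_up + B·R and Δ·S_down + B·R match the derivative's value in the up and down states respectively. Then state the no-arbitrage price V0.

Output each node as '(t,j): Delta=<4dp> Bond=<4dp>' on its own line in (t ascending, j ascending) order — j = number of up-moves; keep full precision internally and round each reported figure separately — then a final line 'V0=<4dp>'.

(0,0): Delta=0.9052 Bond=-51.5222
(1,0): Delta=0.4752 Bond=-16.0794
(1,1): Delta=0.9480 Bond=-60.2635
(2,0): Delta=-1.0000 Bond=71.7914
(2,1): Delta=0.6217 Bond=-31.2631
(2,2): Delta=0.9804 Bond=-68.4681
(3,0): Delta=-1.0000 Bond=75.3810
(3,1): Delta=-1.0000 Bond=75.3810
(3,2): Delta=0.7828 Bond=-50.3734
(3,3): Delta=1.0000 Bond=-75.3810
V0=66.1586

No-arbitrage ⇒ martingale measure with p* = (R−d)/(u−d) = 0.8605.
Terminal payoffs: V(4,0)=51.3542, V(4,1)=33.7775, V(4,2)=5.0860, V(4,3)=41.7486, V(4,4)=118.1992
  t=3,j=0: stock 40.8762 → up 45.3725 (V=33.7775), down 27.7958 (V=51.3542). Price 34.5048; hedge Δ=-1.0000, bond B=75.3810.
  t=3,j=1: stock 66.7243 → up 74.0640 (V=5.0860), down 45.3725 (V=33.7775). Price 8.6566; hedge Δ=-1.0000, bond B=75.3810.
  t=3,j=2: stock 108.9176 → up 120.8986 (V=41.7486), down 74.0640 (V=5.0860). Price 34.8884; hedge Δ=0.7828, bond B=-50.3734.
  t=3,j=3: stock 177.7920 → up 197.3492 (V=118.1992), down 120.8986 (V=41.7486). Price 102.4111; hedge Δ=1.0000, bond B=-75.3810.
  t=2,j=0: stock 60.1120 → up 66.7243 (V=8.6566), down 40.8762 (V=34.5048). Price 11.6794; hedge Δ=-1.0000, bond B=71.7914.
  t=2,j=1: stock 98.1240 → up 108.9176 (V=34.8884), down 66.7243 (V=8.6566). Price 29.7411; hedge Δ=0.6217, bond B=-31.2631.
  t=2,j=2: stock 160.1730 → up 177.7920 (V=102.4111), down 108.9176 (V=34.8884). Price 88.5613; hedge Δ=0.9804, bond B=-68.4681.
  t=1,j=0: stock 88.4000 → up 98.1240 (V=29.7411), down 60.1120 (V=11.6794). Price 25.9247; hedge Δ=0.4752, bond B=-16.0794.
  t=1,j=1: stock 144.3000 → up 160.1730 (V=88.5613), down 98.1240 (V=29.7411). Price 76.5274; hedge Δ=0.9480, bond B=-60.2635.
  t=0,j=0: stock 130.0000 → up 144.3000 (V=76.5274), down 88.4000 (V=25.9247). Price 66.1586; hedge Δ=0.9052, bond B=-51.5222.
Self-financing check: at every node Δ·S+B equals the discounted successor values.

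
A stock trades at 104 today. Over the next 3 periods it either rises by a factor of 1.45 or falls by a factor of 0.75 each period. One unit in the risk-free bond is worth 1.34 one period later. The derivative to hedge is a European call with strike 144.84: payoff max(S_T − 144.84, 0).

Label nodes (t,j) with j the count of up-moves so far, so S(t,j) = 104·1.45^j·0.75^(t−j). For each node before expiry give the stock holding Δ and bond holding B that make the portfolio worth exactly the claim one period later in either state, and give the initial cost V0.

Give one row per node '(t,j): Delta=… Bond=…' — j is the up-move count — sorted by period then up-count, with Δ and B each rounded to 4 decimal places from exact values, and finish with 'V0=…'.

(0,0): Delta=0.8706 Bond=-45.0239
(1,0): Delta=0.2207 Bond=-9.6336
(1,1): Delta=0.9333 Bond=-69.7842
(2,0): Delta=0.0000 Bond=0.0000
(2,1): Delta=0.2419 Bond=-15.3158
(2,2): Delta=1.0000 Bond=-108.0896
V0=45.5234

No-arbitrage ⇒ martingale measure with p* = (R−d)/(u−d) = 0.8429.
Terminal values V(3,·): V(3,0)=0.0000, V(3,1)=0.0000, V(3,2)=19.1550, V(3,3)=172.2170
(2,0): S=58.5000. Δ = (V_up−V_dn)/(S_up−S_dn) = (0.0000−0.0000)/(84.8250−43.8750) = 0.0000. V = [p*·0.0000 + (1−p*)·0.0000]/1.34 = 0.0000. B = V − Δ·S = 0.0000.
(2,1): S=113.1000. Δ = (V_up−V_dn)/(S_up−S_dn) = (19.1550−0.0000)/(163.9950−84.8250) = 0.2419. V = [p*·19.1550 + (1−p*)·0.0000]/1.34 = 12.0485. B = V − Δ·S = -15.3158.
(2,2): S=218.6600. Δ = (V_up−V_dn)/(S_up−S_dn) = (172.2170−19.1550)/(317.0570−163.9950) = 1.0000. V = [p*·172.2170 + (1−p*)·19.1550]/1.34 = 110.5704. B = V − Δ·S = -108.0896.
(1,0): S=78.0000. Δ = (V_up−V_dn)/(S_up−S_dn) = (12.0485−0.0000)/(113.1000−58.5000) = 0.2207. V = [p*·12.0485 + (1−p*)·0.0000]/1.34 = 7.5785. B = V − Δ·S = -9.6336.
(1,1): S=150.8000. Δ = (V_up−V_dn)/(S_up−S_dn) = (110.5704−12.0485)/(218.6600−113.1000) = 0.9333. V = [p*·110.5704 + (1−p*)·12.0485]/1.34 = 70.9615. B = V − Δ·S = -69.7842.
(0,0): S=104.0000. Δ = (V_up−V_dn)/(S_up−S_dn) = (70.9615−7.5785)/(150.8000−78.0000) = 0.8706. V = [p*·70.9615 + (1−p*)·7.5785]/1.34 = 45.5234. B = V − Δ·S = -45.0239.
Each (Δ,B) replicates both successor values, so the strategy is self-financing and V0 is arbitrage-free.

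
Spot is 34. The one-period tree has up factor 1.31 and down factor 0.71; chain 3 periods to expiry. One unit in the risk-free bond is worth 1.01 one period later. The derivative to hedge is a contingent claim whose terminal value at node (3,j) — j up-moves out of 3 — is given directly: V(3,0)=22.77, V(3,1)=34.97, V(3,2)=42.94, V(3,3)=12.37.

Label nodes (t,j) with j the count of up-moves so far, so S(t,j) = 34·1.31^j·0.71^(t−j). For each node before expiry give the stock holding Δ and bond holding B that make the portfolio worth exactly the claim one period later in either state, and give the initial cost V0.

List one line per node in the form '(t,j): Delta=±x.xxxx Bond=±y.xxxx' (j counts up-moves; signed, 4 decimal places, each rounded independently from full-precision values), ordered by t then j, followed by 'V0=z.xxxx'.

The replicating-portfolio and risk-neutral prices coincide; use p* = (1.01−0.71)/(1.31−0.71) = 0.5000 for the latter.
Payoff layer (t=3): V(3,0)=22.7700, V(3,1)=34.9700, V(3,2)=42.9400, V(3,3)=12.3700
  t=2,j=0: stock 17.1394 → up 22.4526 (V=34.9700), down 12.1690 (V=22.7700). Price 28.5842; hedge Δ=1.1864, bond B=8.2508.
  t=2,j=1: stock 31.6234 → up 41.4267 (V=42.9400), down 22.4526 (V=34.9700). Price 38.5693; hedge Δ=0.4200, bond B=25.2860.
  t=2,j=2: stock 58.3474 → up 76.4351 (V=12.3700), down 41.4267 (V=42.9400). Price 27.3812; hedge Δ=-0.8732, bond B=78.3312.
  t=1,j=0: stock 24.1400 → up 31.6234 (V=38.5693), down 17.1394 (V=28.5842). Price 33.2443; hedge Δ=0.6894, bond B=16.6024.
  t=1,j=1: stock 44.5400 → up 58.3474 (V=27.3812), down 31.6234 (V=38.5693). Price 32.6488; hedge Δ=-0.4187, bond B=51.2956.
  t=0,j=0: stock 34.0000 → up 44.5400 (V=32.6488), down 24.1400 (V=33.2443). Price 32.6203; hedge Δ=-0.0292, bond B=33.6129.
Each (Δ,B) replicates both successor values, so the strategy is self-financing and V0 is arbitrage-free.

(0,0): Delta=-0.0292 Bond=33.6129
(1,0): Delta=0.6894 Bond=16.6024
(1,1): Delta=-0.4187 Bond=51.2956
(2,0): Delta=1.1864 Bond=8.2508
(2,1): Delta=0.4200 Bond=25.2860
(2,2): Delta=-0.8732 Bond=78.3312
V0=32.6203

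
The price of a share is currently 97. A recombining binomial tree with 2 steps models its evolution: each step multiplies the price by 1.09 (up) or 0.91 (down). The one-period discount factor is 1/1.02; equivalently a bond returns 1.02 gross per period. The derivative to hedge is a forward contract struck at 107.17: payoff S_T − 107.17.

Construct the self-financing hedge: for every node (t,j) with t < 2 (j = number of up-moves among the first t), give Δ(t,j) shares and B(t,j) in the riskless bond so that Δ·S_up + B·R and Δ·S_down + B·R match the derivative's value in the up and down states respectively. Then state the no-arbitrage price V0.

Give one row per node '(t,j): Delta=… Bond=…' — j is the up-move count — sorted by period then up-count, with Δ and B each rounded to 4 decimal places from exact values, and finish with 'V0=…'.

No-arbitrage ⇒ martingale measure with p* = (R−d)/(u−d) = 0.6111.
At expiry t=2: V(2,0)=-26.8443, V(2,1)=-10.9557, V(2,2)=8.0757
(1,0): S=88.2700. Δ = (V_up−V_dn)/(S_up−S_dn) = (-10.9557−-26.8443)/(96.2143−80.3257) = 1.0000. V = [p*·-10.9557 + (1−p*)·-26.8443]/1.02 = -16.7986. B = V − Δ·S = -105.0686.
(1,1): S=105.7300. Δ = (V_up−V_dn)/(S_up−S_dn) = (8.0757−-10.9557)/(115.2457−96.2143) = 1.0000. V = [p*·8.0757 + (1−p*)·-10.9557]/1.02 = 0.6614. B = V − Δ·S = -105.0686.
(0,0): S=97.0000. Δ = (V_up−V_dn)/(S_up−S_dn) = (0.6614−-16.7986)/(105.7300−88.2700) = 1.0000. V = [p*·0.6614 + (1−p*)·-16.7986]/1.02 = -6.0085. B = V − Δ·S = -103.0085.
The time-0 hedge costs -6.0085, which is the no-arbitrage price.

(0,0): Delta=1.0000 Bond=-103.0085
(1,0): Delta=1.0000 Bond=-105.0686
(1,1): Delta=1.0000 Bond=-105.0686
V0=-6.0085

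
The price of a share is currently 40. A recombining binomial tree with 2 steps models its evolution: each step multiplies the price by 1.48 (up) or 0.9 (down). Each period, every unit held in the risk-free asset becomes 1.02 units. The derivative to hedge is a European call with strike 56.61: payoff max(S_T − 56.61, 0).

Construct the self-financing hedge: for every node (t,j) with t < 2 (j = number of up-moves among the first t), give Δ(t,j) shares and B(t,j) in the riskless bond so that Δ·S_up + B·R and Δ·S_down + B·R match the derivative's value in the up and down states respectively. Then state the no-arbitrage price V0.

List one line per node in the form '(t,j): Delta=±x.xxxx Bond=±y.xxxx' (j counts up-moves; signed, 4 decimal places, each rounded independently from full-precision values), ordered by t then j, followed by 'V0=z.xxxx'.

The replicating-portfolio and risk-neutral prices coincide; use p* = (1.02−0.9)/(1.48−0.9) = 0.2069 for the latter.
Payoff layer (t=2): V(2,0)=0.0000, V(2,1)=0.0000, V(2,2)=31.0060
Node (1,0) S=36.0000: V=(p*·0.0000+(1−p*)·0.0000)/1.02=0.0000; Δ=(0.0000−0.0000)/(53.2800−32.4000)=0.0000; B=V−Δ·S=0.0000
Node (1,1) S=59.2000: V=(p*·31.0060+(1−p*)·0.0000)/1.02=6.2892; Δ=(31.0060−0.0000)/(87.6160−53.2800)=0.9030; B=V−Δ·S=-47.1694
Node (0,0) S=40.0000: V=(p*·6.2892+(1−p*)·0.0000)/1.02=1.2757; Δ=(6.2892−0.0000)/(59.2000−36.0000)=0.2711; B=V−Δ·S=-9.5678
The time-0 hedge costs 1.2757, which is the no-arbitrage price.

(0,0): Delta=0.2711 Bond=-9.5678
(1,0): Delta=0.0000 Bond=0.0000
(1,1): Delta=0.9030 Bond=-47.1694
V0=1.2757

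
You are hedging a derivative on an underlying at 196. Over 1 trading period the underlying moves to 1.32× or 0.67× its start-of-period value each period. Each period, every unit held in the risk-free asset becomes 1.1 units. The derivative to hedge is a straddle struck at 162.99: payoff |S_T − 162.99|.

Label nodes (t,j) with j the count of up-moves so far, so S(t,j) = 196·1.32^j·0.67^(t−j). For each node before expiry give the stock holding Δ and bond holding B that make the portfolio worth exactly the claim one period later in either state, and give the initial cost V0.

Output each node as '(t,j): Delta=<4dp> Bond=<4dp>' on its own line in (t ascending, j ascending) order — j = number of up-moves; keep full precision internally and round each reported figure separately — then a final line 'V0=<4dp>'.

(0,0): Delta=0.5028 Bond=-31.2373
V0=67.3165

The replicating-portfolio and risk-neutral prices coincide; use p* = (1.1−0.67)/(1.32−0.67) = 0.6615 for the latter.
Terminal values V(1,·): V(1,0)=31.6700, V(1,1)=95.7300
Node (0,0) S=196.0000: V=(p*·95.7300+(1−p*)·31.6700)/1.1=67.3165; Δ=(95.7300−31.6700)/(258.7200−131.3200)=0.5028; B=V−Δ·S=-31.2373
Self-financing check: at every node Δ·S+B equals the discounted successor values.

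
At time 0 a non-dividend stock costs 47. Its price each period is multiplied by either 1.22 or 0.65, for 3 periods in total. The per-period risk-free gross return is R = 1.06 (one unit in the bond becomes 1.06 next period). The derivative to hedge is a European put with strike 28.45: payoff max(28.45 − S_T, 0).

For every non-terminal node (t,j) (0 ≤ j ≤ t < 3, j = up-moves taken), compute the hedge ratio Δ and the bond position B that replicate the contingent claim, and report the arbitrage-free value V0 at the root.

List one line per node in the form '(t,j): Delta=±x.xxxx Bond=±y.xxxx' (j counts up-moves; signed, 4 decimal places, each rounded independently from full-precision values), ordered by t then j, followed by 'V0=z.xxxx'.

(0,0): Delta=-0.0863 Bond=4.9474
(1,0): Delta=-0.3367 Bond=12.8950
(1,1): Delta=-0.0342 Bond=2.2585
(2,0): Delta=-1.0000 Bond=26.8396
(2,1): Delta=-0.1988 Bond=8.5288
(2,2): Delta=0.0000 Bond=0.0000
V0=0.8916

Since d<R<u, set p* = (R−d)/(u−d) = 0.7193; price each node as the discounted p*-expectation of its children.
Terminal payoffs: V(3,0)=15.5426, V(3,1)=4.2238, V(3,2)=0.0000, V(3,3)=0.0000
  t=2,j=0: stock 19.8575 → up 24.2262 (V=4.2238), down 12.9074 (V=15.5426). Price 6.9821; hedge Δ=-1.0000, bond B=26.8396.
  t=2,j=1: stock 37.2710 → up 45.4706 (V=0.0000), down 24.2262 (V=4.2238). Price 1.1185; hedge Δ=-0.1988, bond B=8.5288.
  t=2,j=2: stock 69.9548 → up 85.3449 (V=0.0000), down 45.4706 (V=0.0000). Price 0.0000; hedge Δ=0.0000, bond B=0.0000.
  t=1,j=0: stock 30.5500 → up 37.2710 (V=1.1185), down 19.8575 (V=6.9821). Price 2.6080; hedge Δ=-0.3367, bond B=12.8950.
  t=1,j=1: stock 57.3400 → up 69.9548 (V=0.0000), down 37.2710 (V=1.1185). Price 0.2962; hedge Δ=-0.0342, bond B=2.2585.
  t=0,j=0: stock 47.0000 → up 57.3400 (V=0.2962), down 30.5500 (V=2.6080). Price 0.8916; hedge Δ=-0.0863, bond B=4.9474.
The time-0 hedge costs 0.8916, which is the no-arbitrage price.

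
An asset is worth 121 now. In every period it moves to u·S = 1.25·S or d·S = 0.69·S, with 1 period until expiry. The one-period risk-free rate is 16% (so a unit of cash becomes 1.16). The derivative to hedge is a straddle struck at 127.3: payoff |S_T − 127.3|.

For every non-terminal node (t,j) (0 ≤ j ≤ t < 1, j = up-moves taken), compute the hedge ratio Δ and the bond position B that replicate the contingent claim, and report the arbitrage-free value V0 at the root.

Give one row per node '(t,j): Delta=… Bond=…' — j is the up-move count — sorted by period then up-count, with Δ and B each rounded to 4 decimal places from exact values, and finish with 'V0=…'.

(0,0): Delta=-0.2931 Bond=58.8624
V0=23.3981

Risk-neutral probability p* = (R−d)/(u−d) = (1.16−0.69)/(1.25−0.69) = 0.8393.
Terminal values V(1,·): V(1,0)=43.8100, V(1,1)=23.9500
  t=0,j=0: stock 121.0000 → up 151.2500 (V=23.9500), down 83.4900 (V=43.8100). Price 23.3981; hedge Δ=-0.2931, bond B=58.8624.
Self-financing check: at every node Δ·S+B equals the discounted successor values.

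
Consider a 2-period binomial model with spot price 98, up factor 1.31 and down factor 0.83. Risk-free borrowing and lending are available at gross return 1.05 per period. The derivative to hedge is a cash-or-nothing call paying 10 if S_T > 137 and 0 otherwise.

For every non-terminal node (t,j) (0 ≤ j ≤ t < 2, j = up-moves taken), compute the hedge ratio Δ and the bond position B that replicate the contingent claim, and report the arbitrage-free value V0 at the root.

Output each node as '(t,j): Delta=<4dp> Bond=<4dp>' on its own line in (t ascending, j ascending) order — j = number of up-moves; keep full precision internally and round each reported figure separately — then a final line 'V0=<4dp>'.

(0,0): Delta=0.0928 Bond=-7.1885
(1,0): Delta=0.0000 Bond=0.0000
(1,1): Delta=0.1623 Bond=-16.4683
V0=1.9054

No-arbitrage ⇒ martingale measure with p* = (R−d)/(u−d) = 0.4583.
At expiry t=2: V(2,0)=0.0000, V(2,1)=0.0000, V(2,2)=10.0000
(1,0): S=81.3400. Δ = (V_up−V_dn)/(S_up−S_dn) = (0.0000−0.0000)/(106.5554−67.5122) = 0.0000. V = [p*·0.0000 + (1−p*)·0.0000]/1.05 = 0.0000. B = V − Δ·S = 0.0000.
(1,1): S=128.3800. Δ = (V_up−V_dn)/(S_up−S_dn) = (10.0000−0.0000)/(168.1778−106.5554) = 0.1623. V = [p*·10.0000 + (1−p*)·0.0000]/1.05 = 4.3651. B = V − Δ·S = -16.4683.
(0,0): S=98.0000. Δ = (V_up−V_dn)/(S_up−S_dn) = (4.3651−0.0000)/(128.3800−81.3400) = 0.0928. V = [p*·4.3651 + (1−p*)·0.0000]/1.05 = 1.9054. B = V − Δ·S = -7.1885.
Self-financing check: at every node Δ·S+B equals the discounted successor values.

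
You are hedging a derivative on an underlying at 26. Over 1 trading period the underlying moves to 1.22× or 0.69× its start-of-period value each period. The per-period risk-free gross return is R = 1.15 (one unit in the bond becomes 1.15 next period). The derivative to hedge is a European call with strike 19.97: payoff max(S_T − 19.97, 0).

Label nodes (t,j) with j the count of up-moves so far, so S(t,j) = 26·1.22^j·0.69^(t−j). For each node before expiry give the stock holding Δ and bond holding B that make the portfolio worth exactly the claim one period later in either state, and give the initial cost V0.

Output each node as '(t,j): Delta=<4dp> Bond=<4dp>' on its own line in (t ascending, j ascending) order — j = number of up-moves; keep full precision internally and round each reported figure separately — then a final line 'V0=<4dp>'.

No-arbitrage ⇒ martingale measure with p* = (R−d)/(u−d) = 0.8679.
At expiry t=1: V(1,0)=0.0000, V(1,1)=11.7500
  t=0,j=0: stock 26.0000 → up 31.7200 (V=11.7500), down 17.9400 (V=0.0000). Price 8.8679; hedge Δ=0.8527, bond B=-13.3019.
Self-financing check: at every node Δ·S+B equals the discounted successor values.

(0,0): Delta=0.8527 Bond=-13.3019
V0=8.8679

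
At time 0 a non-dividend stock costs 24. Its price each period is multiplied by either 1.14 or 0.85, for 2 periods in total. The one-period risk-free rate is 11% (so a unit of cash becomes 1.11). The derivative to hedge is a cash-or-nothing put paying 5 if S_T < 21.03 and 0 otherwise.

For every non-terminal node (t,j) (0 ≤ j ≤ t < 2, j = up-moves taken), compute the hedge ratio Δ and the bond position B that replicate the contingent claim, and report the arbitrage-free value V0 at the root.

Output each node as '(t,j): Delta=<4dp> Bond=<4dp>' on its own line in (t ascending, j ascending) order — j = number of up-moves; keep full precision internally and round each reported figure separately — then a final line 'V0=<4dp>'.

(0,0): Delta=-0.0670 Bond=1.6503
(1,0): Delta=-0.8452 Bond=17.7074
(1,1): Delta=0.0000 Bond=0.0000
V0=0.0434

Risk-neutral probability p* = (R−d)/(u−d) = (1.11−0.85)/(1.14−0.85) = 0.8966.
Payoff layer (t=2): V(2,0)=5.0000, V(2,1)=0.0000, V(2,2)=0.0000
  t=1,j=0: stock 20.4000 → up 23.2560 (V=0.0000), down 17.3400 (V=5.0000). Price 0.4660; hedge Δ=-0.8452, bond B=17.7074.
  t=1,j=1: stock 27.3600 → up 31.1904 (V=0.0000), down 23.2560 (V=0.0000). Price 0.0000; hedge Δ=0.0000, bond B=0.0000.
  t=0,j=0: stock 24.0000 → up 27.3600 (V=0.0000), down 20.4000 (V=0.4660). Price 0.0434; hedge Δ=-0.0670, bond B=1.6503.
The time-0 hedge costs 0.0434, which is the no-arbitrage price.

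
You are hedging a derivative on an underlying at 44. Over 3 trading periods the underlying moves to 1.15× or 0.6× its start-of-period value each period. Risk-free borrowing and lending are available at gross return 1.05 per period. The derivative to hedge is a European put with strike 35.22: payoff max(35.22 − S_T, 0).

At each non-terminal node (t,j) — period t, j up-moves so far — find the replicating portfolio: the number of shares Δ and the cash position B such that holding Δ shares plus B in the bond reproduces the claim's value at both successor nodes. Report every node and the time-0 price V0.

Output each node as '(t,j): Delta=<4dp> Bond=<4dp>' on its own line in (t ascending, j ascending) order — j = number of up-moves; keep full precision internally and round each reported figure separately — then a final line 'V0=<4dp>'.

Since d<R<u, set p* = (R−d)/(u−d) = 0.8182; price each node as the discounted p*-expectation of its children.
At expiry t=3: V(3,0)=25.7160, V(3,1)=17.0040, V(3,2)=0.3060, V(3,3)=0.0000
  t=2,j=0: stock 15.8400 → up 18.2160 (V=17.0040), down 9.5040 (V=25.7160). Price 17.7029; hedge Δ=-1.0000, bond B=33.5429.
  t=2,j=1: stock 30.3600 → up 34.9140 (V=0.3060), down 18.2160 (V=17.0040). Price 3.1829; hedge Δ=-1.0000, bond B=33.5429.
  t=2,j=2: stock 58.1900 → up 66.9185 (V=0.0000), down 34.9140 (V=0.3060). Price 0.0530; hedge Δ=-0.0096, bond B=0.6094.
  t=1,j=0: stock 26.4000 → up 30.3600 (V=3.1829), down 15.8400 (V=17.7029). Price 5.5456; hedge Δ=-1.0000, bond B=31.9456.
  t=1,j=1: stock 50.6000 → up 58.1900 (V=0.0530), down 30.3600 (V=3.1829). Price 0.5924; hedge Δ=-0.1125, bond B=6.2831.
  t=0,j=0: stock 44.0000 → up 50.6000 (V=0.5924), down 26.4000 (V=5.5456). Price 1.4219; hedge Δ=-0.2047, bond B=10.4276.
Self-financing check: at every node Δ·S+B equals the discounted successor values.

(0,0): Delta=-0.2047 Bond=10.4276
(1,0): Delta=-1.0000 Bond=31.9456
(1,1): Delta=-0.1125 Bond=6.2831
(2,0): Delta=-1.0000 Bond=33.5429
(2,1): Delta=-1.0000 Bond=33.5429
(2,2): Delta=-0.0096 Bond=0.6094
V0=1.4219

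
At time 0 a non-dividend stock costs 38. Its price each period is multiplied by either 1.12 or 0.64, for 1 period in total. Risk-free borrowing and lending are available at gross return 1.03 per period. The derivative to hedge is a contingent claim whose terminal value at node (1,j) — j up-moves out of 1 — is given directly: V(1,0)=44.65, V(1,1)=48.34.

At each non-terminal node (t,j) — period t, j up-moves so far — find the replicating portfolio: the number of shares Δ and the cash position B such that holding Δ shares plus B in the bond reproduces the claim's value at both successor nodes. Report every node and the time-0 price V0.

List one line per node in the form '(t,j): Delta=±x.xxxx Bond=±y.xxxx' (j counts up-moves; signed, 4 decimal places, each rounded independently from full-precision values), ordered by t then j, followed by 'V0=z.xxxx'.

(0,0): Delta=0.2023 Bond=38.5728
V0=46.2603

Since d<R<u, set p* = (R−d)/(u−d) = 0.8125; price each node as the discounted p*-expectation of its children.
Terminal payoffs: V(1,0)=44.6500, V(1,1)=48.3400
  t=0,j=0: stock 38.0000 → up 42.5600 (V=48.3400), down 24.3200 (V=44.6500). Price 46.2603; hedge Δ=0.2023, bond B=38.5728.
Self-financing check: at every node Δ·S+B equals the discounted successor values.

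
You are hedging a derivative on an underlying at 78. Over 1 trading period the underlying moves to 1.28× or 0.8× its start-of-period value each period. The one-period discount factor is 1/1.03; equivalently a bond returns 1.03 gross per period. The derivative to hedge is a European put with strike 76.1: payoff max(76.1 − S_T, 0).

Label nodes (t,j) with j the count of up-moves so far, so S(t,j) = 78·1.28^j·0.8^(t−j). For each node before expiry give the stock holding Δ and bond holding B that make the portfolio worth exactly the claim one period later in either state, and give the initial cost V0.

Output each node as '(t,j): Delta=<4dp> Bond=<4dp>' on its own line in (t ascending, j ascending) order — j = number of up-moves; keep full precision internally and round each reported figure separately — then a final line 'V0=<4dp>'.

Under the risk-neutral measure, an up-move has probability p* = (R−d)/(u−d) = 0.4792 and values discount at R = 1.03.
At expiry t=1: V(1,0)=13.7000, V(1,1)=0.0000
(0,0): S=78.0000. Δ = (V_up−V_dn)/(S_up−S_dn) = (0.0000−13.7000)/(99.8400−62.4000) = -0.3659. V = [p*·0.0000 + (1−p*)·13.7000]/1.03 = 6.9276. B = V − Δ·S = 35.4693.
Self-financing check: at every node Δ·S+B equals the discounted successor values.

(0,0): Delta=-0.3659 Bond=35.4693
V0=6.9276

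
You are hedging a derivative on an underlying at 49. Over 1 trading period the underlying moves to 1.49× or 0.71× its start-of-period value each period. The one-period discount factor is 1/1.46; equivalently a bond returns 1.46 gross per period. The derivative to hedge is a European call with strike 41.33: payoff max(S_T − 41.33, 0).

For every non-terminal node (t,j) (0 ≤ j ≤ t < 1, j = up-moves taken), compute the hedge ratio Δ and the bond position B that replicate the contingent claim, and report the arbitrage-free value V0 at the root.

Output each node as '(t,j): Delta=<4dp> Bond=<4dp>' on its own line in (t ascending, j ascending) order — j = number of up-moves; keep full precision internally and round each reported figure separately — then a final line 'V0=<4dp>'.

Since d<R<u, set p* = (R−d)/(u−d) = 0.9615; price each node as the discounted p*-expectation of its children.
At expiry t=1: V(1,0)=0.0000, V(1,1)=31.6800
Node (0,0) S=49.0000: V=(p*·31.6800+(1−p*)·0.0000)/1.46=20.8641; Δ=(31.6800−0.0000)/(73.0100−34.7900)=0.8289; B=V−Δ·S=-19.7513
The time-0 hedge costs 20.8641, which is the no-arbitrage price.

(0,0): Delta=0.8289 Bond=-19.7513
V0=20.8641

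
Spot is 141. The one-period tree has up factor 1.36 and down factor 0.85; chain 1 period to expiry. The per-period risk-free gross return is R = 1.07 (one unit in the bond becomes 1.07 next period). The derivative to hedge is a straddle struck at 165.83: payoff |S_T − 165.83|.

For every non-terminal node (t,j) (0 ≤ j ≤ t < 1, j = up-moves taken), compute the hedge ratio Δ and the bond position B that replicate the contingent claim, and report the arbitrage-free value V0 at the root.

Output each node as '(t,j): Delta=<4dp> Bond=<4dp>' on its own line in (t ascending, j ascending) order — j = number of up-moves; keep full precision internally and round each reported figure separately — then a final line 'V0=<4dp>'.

(0,0): Delta=-0.2788 Bond=74.2025
V0=34.8888

Risk-neutral probability p* = (R−d)/(u−d) = (1.07−0.85)/(1.36−0.85) = 0.4314.
Terminal payoffs: V(1,0)=45.9800, V(1,1)=25.9300
(0,0): S=141.0000. Δ = (V_up−V_dn)/(S_up−S_dn) = (25.9300−45.9800)/(191.7600−119.8500) = -0.2788. V = [p*·25.9300 + (1−p*)·45.9800]/1.07 = 34.8888. B = V − Δ·S = 74.2025.
The time-0 hedge costs 34.8888, which is the no-arbitrage price.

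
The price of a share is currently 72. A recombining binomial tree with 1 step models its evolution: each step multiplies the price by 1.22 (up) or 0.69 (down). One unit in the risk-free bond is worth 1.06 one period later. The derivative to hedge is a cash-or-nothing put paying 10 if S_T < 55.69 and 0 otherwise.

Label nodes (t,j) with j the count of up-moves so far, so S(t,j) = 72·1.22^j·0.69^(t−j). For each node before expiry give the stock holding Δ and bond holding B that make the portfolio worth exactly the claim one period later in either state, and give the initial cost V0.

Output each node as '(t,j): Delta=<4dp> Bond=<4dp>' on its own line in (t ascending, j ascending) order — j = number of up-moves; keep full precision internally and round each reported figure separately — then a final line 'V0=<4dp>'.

(0,0): Delta=-0.2621 Bond=21.7159
V0=2.8480

Since d<R<u, set p* = (R−d)/(u−d) = 0.6981; price each node as the discounted p*-expectation of its children.
Terminal values V(1,·): V(1,0)=10.0000, V(1,1)=0.0000
(0,0): S=72.0000. Δ = (V_up−V_dn)/(S_up−S_dn) = (0.0000−10.0000)/(87.8400−49.6800) = -0.2621. V = [p*·0.0000 + (1−p*)·10.0000]/1.06 = 2.8480. B = V − Δ·S = 21.7159.
Self-financing check: at every node Δ·S+B equals the discounted successor values.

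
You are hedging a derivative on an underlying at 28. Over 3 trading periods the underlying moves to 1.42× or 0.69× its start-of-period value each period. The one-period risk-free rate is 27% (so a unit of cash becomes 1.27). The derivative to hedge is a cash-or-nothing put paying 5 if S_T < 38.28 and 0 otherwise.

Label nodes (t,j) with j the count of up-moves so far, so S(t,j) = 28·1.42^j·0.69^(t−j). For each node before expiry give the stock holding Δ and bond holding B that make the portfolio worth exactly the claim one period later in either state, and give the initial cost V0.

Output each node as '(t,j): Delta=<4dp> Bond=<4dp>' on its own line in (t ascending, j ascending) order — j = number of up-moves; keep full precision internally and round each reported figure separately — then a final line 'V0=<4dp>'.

No-arbitrage ⇒ martingale measure with p* = (R−d)/(u−d) = 0.7945.
Payoff layer (t=3): V(3,0)=5.0000, V(3,1)=5.0000, V(3,2)=0.0000, V(3,3)=0.0000
Node (2,0) S=13.3308: V=(p*·5.0000+(1−p*)·5.0000)/1.27=3.9370; Δ=(5.0000−5.0000)/(18.9297−9.1983)=0.0000; B=V−Δ·S=3.9370
Node (2,1) S=27.4344: V=(p*·0.0000+(1−p*)·5.0000)/1.27=0.8090; Δ=(0.0000−5.0000)/(38.9568−18.9297)=-0.2497; B=V−Δ·S=7.6583
Node (2,2) S=56.4592: V=(p*·0.0000+(1−p*)·0.0000)/1.27=0.0000; Δ=(0.0000−0.0000)/(80.1721−38.9568)=0.0000; B=V−Δ·S=0.0000
Node (1,0) S=19.3200: V=(p*·0.8090+(1−p*)·3.9370)/1.27=1.1431; Δ=(0.8090−3.9370)/(27.4344−13.3308)=-0.2218; B=V−Δ·S=5.4281
Node (1,1) S=39.7600: V=(p*·0.0000+(1−p*)·0.8090)/1.27=0.1309; Δ=(0.0000−0.8090)/(56.4592−27.4344)=-0.0279; B=V−Δ·S=1.2391
Node (0,0) S=28.0000: V=(p*·0.1309+(1−p*)·1.1431)/1.27=0.2668; Δ=(0.1309−1.1431)/(39.7600−19.3200)=-0.0495; B=V−Δ·S=1.6534
Root portfolio cost Δ·28+B reproduces V0=0.2668.

(0,0): Delta=-0.0495 Bond=1.6534
(1,0): Delta=-0.2218 Bond=5.4281
(1,1): Delta=-0.0279 Bond=1.2391
(2,0): Delta=0.0000 Bond=3.9370
(2,1): Delta=-0.2497 Bond=7.6583
(2,2): Delta=0.0000 Bond=0.0000
V0=0.2668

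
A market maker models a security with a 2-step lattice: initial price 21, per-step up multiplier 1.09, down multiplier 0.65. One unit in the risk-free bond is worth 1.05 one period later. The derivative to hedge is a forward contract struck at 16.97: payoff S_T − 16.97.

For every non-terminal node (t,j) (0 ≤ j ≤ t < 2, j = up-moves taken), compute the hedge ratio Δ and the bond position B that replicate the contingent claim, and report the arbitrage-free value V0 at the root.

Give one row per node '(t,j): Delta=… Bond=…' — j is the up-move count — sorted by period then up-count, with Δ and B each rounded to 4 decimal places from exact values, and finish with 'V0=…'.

No-arbitrage ⇒ martingale measure with p* = (R−d)/(u−d) = 0.9091.
Terminal values V(2,·): V(2,0)=-8.0975, V(2,1)=-2.0915, V(2,2)=7.9801
(1,0): S=13.6500. Δ = (V_up−V_dn)/(S_up−S_dn) = (-2.0915−-8.0975)/(14.8785−8.8725) = 1.0000. V = [p*·-2.0915 + (1−p*)·-8.0975]/1.05 = -2.5119. B = V − Δ·S = -16.1619.
(1,1): S=22.8900. Δ = (V_up−V_dn)/(S_up−S_dn) = (7.9801−-2.0915)/(24.9501−14.8785) = 1.0000. V = [p*·7.9801 + (1−p*)·-2.0915]/1.05 = 6.7281. B = V − Δ·S = -16.1619.
(0,0): S=21.0000. Δ = (V_up−V_dn)/(S_up−S_dn) = (6.7281−-2.5119)/(22.8900−13.6500) = 1.0000. V = [p*·6.7281 + (1−p*)·-2.5119]/1.05 = 5.6077. B = V − Δ·S = -15.3923.
Root portfolio cost Δ·21+B reproduces V0=5.6077.

(0,0): Delta=1.0000 Bond=-15.3923
(1,0): Delta=1.0000 Bond=-16.1619
(1,1): Delta=1.0000 Bond=-16.1619
V0=5.6077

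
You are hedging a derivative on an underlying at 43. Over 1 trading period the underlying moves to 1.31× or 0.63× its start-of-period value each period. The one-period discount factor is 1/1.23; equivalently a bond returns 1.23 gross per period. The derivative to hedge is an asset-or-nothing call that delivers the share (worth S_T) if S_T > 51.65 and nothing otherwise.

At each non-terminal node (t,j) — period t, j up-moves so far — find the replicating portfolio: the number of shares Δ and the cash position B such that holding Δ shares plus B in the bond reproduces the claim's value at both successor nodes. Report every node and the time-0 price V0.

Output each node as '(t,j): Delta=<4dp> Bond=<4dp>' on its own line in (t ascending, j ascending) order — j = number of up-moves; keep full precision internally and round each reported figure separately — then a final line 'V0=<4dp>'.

(0,0): Delta=1.9265 Bond=-42.4293
V0=40.4089

The replicating-portfolio and risk-neutral prices coincide; use p* = (1.23−0.63)/(1.31−0.63) = 0.8824 for the latter.
Terminal payoffs: V(1,0)=0.0000, V(1,1)=56.3300
Node (0,0) S=43.0000: V=(p*·56.3300+(1−p*)·0.0000)/1.23=40.4089; Δ=(56.3300−0.0000)/(56.3300−27.0900)=1.9265; B=V−Δ·S=-42.4293
The time-0 hedge costs 40.4089, which is the no-arbitrage price.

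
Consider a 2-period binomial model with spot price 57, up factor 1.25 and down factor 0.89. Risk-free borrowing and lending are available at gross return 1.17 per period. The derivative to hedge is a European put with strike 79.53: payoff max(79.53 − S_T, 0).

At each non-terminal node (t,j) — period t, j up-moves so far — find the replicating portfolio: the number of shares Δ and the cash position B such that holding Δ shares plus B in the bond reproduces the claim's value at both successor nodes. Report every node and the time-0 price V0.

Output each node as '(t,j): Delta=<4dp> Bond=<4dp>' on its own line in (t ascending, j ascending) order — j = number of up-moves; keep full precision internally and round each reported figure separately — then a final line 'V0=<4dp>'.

Since d<R<u, set p* = (R−d)/(u−d) = 0.7778; price each node as the discounted p*-expectation of its children.
At expiry t=2: V(2,0)=34.3803, V(2,1)=16.1175, V(2,2)=0.0000
  t=1,j=0: stock 50.7300 → up 63.4125 (V=16.1175), down 45.1497 (V=34.3803). Price 17.2444; hedge Δ=-1.0000, bond B=67.9744.
  t=1,j=1: stock 71.2500 → up 89.0625 (V=0.0000), down 63.4125 (V=16.1175). Price 3.0613; hedge Δ=-0.6284, bond B=47.8321.
  t=0,j=0: stock 57.0000 → up 71.2500 (V=3.0613), down 50.7300 (V=17.2444). Price 5.3103; hedge Δ=-0.6912, bond B=44.7078.
Each (Δ,B) replicates both successor values, so the strategy is self-financing and V0 is arbitrage-free.

(0,0): Delta=-0.6912 Bond=44.7078
(1,0): Delta=-1.0000 Bond=67.9744
(1,1): Delta=-0.6284 Bond=47.8321
V0=5.3103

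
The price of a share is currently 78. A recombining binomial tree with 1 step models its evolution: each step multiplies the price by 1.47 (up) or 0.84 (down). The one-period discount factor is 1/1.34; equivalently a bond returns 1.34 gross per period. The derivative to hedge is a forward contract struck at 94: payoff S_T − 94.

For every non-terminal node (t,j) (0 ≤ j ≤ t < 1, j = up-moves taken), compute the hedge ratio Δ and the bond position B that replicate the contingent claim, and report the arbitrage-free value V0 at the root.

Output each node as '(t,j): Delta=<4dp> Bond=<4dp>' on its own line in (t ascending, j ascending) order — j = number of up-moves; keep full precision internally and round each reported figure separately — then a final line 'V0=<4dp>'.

(0,0): Delta=1.0000 Bond=-70.1493
V0=7.8507

Risk-neutral probability p* = (R−d)/(u−d) = (1.34−0.84)/(1.47−0.84) = 0.7937.
Payoff layer (t=1): V(1,0)=-28.4800, V(1,1)=20.6600
Node (0,0) S=78.0000: V=(p*·20.6600+(1−p*)·-28.4800)/1.34=7.8507; Δ=(20.6600−-28.4800)/(114.6600−65.5200)=1.0000; B=V−Δ·S=-70.1493
Self-financing check: at every node Δ·S+B equals the discounted successor values.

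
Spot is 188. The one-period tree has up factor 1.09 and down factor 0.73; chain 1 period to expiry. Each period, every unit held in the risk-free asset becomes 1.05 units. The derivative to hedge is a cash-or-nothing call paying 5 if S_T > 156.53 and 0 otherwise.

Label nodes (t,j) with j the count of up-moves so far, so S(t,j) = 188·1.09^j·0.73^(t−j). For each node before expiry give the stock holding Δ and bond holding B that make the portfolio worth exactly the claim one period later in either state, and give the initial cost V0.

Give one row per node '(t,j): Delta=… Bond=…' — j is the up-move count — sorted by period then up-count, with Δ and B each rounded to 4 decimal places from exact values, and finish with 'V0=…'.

Since d<R<u, set p* = (R−d)/(u−d) = 0.8889; price each node as the discounted p*-expectation of its children.
Terminal values V(1,·): V(1,0)=0.0000, V(1,1)=5.0000
  t=0,j=0: stock 188.0000 → up 204.9200 (V=5.0000), down 137.2400 (V=0.0000). Price 4.2328; hedge Δ=0.0739, bond B=-9.6561.
Root portfolio cost Δ·188+B reproduces V0=4.2328.

(0,0): Delta=0.0739 Bond=-9.6561
V0=4.2328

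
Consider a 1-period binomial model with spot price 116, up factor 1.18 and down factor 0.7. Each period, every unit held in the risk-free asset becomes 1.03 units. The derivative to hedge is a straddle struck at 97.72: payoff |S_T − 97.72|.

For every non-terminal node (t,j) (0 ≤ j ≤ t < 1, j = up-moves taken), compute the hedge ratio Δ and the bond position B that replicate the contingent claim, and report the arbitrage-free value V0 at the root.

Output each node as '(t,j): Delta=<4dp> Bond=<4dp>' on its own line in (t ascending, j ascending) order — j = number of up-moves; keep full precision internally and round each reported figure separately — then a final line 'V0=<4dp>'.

(0,0): Delta=0.4066 Bond=-16.0162
V0=31.1505

Under the risk-neutral measure, an up-move has probability p* = (R−d)/(u−d) = 0.6875 and values discount at R = 1.03.
At expiry t=1: V(1,0)=16.5200, V(1,1)=39.1600
(0,0): S=116.0000. Δ = (V_up−V_dn)/(S_up−S_dn) = (39.1600−16.5200)/(136.8800−81.2000) = 0.4066. V = [p*·39.1600 + (1−p*)·16.5200]/1.03 = 31.1505. B = V − Δ·S = -16.0162.
Self-financing check: at every node Δ·S+B equals the discounted successor values.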